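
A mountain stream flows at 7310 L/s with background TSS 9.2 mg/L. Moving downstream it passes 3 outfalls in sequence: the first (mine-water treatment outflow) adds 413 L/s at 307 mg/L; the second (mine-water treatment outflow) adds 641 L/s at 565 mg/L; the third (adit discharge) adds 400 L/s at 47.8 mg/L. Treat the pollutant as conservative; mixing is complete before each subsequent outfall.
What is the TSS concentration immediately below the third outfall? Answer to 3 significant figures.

65.6 mg/L

After outfall 1: Q = 7310 + 413.0 = 7723 L/s; C = (7310·9.200 + 413.0·307.0)/7723 = 25.13 mg/L.
After outfall 2: Q = 7723 + 641.0 = 8364 L/s; C = (7723·25.13 + 641.0·565.0)/8364 = 66.50 mg/L.
After outfall 3: Q = 8364 + 400.0 = 8764 L/s; C = (8364·66.50 + 400.0·47.80)/8764 = 65.65 mg/L.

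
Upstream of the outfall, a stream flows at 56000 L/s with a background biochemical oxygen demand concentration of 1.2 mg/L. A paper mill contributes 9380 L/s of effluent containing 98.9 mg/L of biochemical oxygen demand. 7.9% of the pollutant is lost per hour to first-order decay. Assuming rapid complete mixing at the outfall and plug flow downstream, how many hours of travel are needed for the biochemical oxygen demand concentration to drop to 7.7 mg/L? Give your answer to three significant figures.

8.28 h

Flow-weighted average: C = (56000·1.200 + 9380·98.90) / 65380 = 994900/65380 = 15.22 mg/L.
7.9%/h lost → k = −ln(1 − 0.079) = 0.08230 h⁻¹.
15.22·exp(−k·t) = 7.7 → t = ln(15.22/7.7)/k = 29800 s = 8.277 h.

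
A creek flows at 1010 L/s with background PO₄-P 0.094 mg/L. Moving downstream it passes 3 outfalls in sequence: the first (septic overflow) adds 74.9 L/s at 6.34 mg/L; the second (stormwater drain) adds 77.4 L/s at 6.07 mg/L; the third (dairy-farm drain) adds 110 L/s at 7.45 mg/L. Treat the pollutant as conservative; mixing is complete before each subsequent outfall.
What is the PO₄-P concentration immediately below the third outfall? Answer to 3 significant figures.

1.46 mg/L

Outfall 1: combined Q = 1085 L/s; C = (1010·0.09400 + 74.90·6.340)/1085 = 0.5252 mg/L.
Outfall 2: combined Q = 1162 L/s; C = (1085·0.5252 + 77.40·6.070)/1162 = 0.8945 mg/L.
Outfall 3: combined Q = 1272 L/s; C = (1162·0.8945 + 110.0·7.450)/1272 = 1.461 mg/L.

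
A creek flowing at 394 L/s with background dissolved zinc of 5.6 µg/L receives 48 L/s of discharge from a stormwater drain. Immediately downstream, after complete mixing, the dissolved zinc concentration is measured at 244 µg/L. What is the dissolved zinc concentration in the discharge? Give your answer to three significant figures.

2200 µg/L

Mass balance: 394.0·5.600 + 48.00·Cₑ = 442.0·244.0
→ Cₑ = (442.0·244.0 − 394.0·5.600) / 48.00 = 2201 µg/L.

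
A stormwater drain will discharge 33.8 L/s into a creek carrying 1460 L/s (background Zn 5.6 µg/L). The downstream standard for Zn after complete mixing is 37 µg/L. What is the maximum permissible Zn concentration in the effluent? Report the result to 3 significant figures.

At the limit, (Qr·Cr + Qe·Cₑ)/(Qr + Qe) = 37:
Cₑ = (1494·37 − 1460·5.600) / 33.80 = 1393 µg/L.

1390 µg/L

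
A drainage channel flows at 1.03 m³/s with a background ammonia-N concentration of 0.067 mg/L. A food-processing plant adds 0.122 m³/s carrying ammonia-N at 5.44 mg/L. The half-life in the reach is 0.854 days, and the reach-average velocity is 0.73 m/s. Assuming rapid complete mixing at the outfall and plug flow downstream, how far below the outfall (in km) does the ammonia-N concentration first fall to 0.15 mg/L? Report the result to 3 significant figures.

Mass balance: C = (1.030·0.06700 + 0.1220·5.440) / 1.152 = 0.7327/1.152 = 0.6360 mg/L.
Half-life 0.854 d → k = ln 2 / 0.854 = 0.8116 d⁻¹.
Set 0.6360·exp(−k·t) = 0.15 → t = ln(0.6360/0.15)/k = 153800 s = 42.72 h.
Distance = v·t = 0.73·153800 = 112300 m = 112.3 km.

112 km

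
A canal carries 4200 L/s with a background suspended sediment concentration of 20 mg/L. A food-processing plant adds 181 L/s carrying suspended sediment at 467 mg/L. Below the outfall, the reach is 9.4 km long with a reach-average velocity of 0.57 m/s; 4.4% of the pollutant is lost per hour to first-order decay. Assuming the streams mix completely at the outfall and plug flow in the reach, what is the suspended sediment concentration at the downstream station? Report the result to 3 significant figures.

31.3 mg/L

Flow-weighted average: C = (4200·20.00 + 181.0·467.0) / 4381 = 168500/4381 = 38.47 mg/L.
Travel time t = 9.4·1000 / 0.57 = 16490 s = 4.581 h.
4.4%/h lost → k = −ln(1 − 0.044) = 0.04500 h⁻¹.
After decay, C = 38.47 × e^(−kt) = 38.47 × 0.8137 = 31.30 mg/L.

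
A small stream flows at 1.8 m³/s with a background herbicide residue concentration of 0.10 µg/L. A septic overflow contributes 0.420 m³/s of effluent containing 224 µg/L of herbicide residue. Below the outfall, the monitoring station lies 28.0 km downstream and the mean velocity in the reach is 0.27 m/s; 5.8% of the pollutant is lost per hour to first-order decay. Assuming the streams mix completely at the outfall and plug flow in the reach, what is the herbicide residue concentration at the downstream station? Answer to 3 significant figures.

After mixing, C = (1.800·0.1000 + 0.4200·224.0) / 2.220 = 94.26/2.220 = 42.46 µg/L.
Travel time t = 28.0·1000 / 0.27 = 103700 s = 28.81 h.
5.8%/h lost → k = −ln(1 − 0.058) = 0.05975 h⁻¹.
After decay, C = 42.46 × e^(−kt) = 42.46 × 0.1789 = 7.594 µg/L.

7.59 µg/L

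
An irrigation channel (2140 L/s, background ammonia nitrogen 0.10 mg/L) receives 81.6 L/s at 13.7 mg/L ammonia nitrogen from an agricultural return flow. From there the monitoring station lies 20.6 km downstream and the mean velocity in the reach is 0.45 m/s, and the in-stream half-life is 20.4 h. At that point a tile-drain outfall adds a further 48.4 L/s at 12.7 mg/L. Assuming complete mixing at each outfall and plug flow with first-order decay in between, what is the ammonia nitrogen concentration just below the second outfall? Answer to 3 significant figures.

Mass balance: C = (2140·0.1000 + 81.60·13.70) / 2222 = 1332/2222 = 0.5995 mg/L; combined flow 2222 L/s.
Travel time t = 20.6·1000 / 0.45 = 45780 s = 12.72 h.
Half-life 20.4 h → k = ln 2 / 20.4 = 0.03398 h⁻¹ = 0.8155 d⁻¹.
Decay over the reach: 0.5995·exp(−kt) = 0.5995·0.6492 = 0.3892 mg/L.
At the second outfall, C = (2222·0.3892 + 48.40·12.70) / (2222 + 48.40) = 0.6517 mg/L.

0.652 mg/L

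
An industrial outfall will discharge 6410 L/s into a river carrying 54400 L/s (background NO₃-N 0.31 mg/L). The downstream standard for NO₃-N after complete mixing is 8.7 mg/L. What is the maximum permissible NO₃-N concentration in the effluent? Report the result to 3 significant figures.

At the limit, (Qr·Cr + Qe·Cₑ)/(Qr + Qe) = 8.7:
Cₑ = (60810·8.7 − 54400·0.3100) / 6410 = 79.90 mg/L.

79.9 mg/L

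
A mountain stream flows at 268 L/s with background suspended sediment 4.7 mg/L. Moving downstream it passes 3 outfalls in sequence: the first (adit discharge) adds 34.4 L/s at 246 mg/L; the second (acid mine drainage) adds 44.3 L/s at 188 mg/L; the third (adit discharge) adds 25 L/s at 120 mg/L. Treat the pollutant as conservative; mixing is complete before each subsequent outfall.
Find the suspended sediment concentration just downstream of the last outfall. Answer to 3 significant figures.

After outfall 1: Q = 268.0 + 34.40 = 302.4 L/s; C = (268.0·4.700 + 34.40·246.0)/302.4 = 32.15 mg/L.
After outfall 2: Q = 302.4 + 44.30 = 346.7 L/s; C = (302.4·32.15 + 44.30·188.0)/346.7 = 52.06 mg/L.
After outfall 3: Q = 346.7 + 25.00 = 371.7 L/s; C = (346.7·52.06 + 25.00·120.0)/371.7 = 56.63 mg/L.

56.6 mg/L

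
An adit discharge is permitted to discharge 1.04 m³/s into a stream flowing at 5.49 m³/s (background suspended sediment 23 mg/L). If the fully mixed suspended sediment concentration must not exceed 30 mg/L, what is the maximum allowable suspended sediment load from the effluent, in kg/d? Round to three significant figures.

Mass balance at the limit: 5.490·23.00 + 1.040·Cₑ = 6.530·30 → Cₑ = 66.95 mg/L.
Load = 1.040 m³/s × 66.95 g/m³ × 86 400 s/d = 6016 kg/d.

6020 kg/d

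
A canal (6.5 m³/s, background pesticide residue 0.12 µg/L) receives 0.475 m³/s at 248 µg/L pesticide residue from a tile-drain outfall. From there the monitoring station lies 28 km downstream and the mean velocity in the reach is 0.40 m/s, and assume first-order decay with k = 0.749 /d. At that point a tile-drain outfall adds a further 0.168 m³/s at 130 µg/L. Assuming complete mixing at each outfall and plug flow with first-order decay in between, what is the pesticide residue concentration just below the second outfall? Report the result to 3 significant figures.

12.1 µg/L

Mass balance: C = (6.500·0.1200 + 0.4750·248.0) / 6.975 = 118.6/6.975 = 17.00 µg/L; combined flow 6.975 m³/s.
Travel time t = 28·1000 / 0.40 = 70000 s = 19.44 h.
After decay, C = 17.00 × e^(−kt) = 17.00 × 0.5451 = 9.267 µg/L.
Second outfall: C = (6.975·9.267 + 0.1680·130.0)/7.143 = 12.11 µg/L.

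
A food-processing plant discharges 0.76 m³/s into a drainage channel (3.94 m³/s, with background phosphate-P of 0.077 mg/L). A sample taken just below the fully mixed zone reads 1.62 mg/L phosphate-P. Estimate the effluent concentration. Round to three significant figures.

Mass balance: 3.940·0.07700 + 0.7600·Cₑ = 4.700·1.620
→ Cₑ = (4.700·1.620 − 3.940·0.07700) / 0.7600 = 9.619 mg/L.

9.62 mg/L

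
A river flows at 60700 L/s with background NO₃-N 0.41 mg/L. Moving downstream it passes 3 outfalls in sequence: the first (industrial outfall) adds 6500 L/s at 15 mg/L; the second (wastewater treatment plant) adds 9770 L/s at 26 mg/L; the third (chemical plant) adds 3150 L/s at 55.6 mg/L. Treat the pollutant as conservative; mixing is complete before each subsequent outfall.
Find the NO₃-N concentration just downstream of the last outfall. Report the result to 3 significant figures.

After outfall 1: Q = 60700 + 6500 = 67200 L/s; C = (60700·0.4100 + 6500·15.00)/67200 = 1.821 mg/L.
After outfall 2: Q = 67200 + 9770 = 76970 L/s; C = (67200·1.821 + 9770·26.00)/76970 = 4.890 mg/L.
After outfall 3: Q = 76970 + 3150 = 80120 L/s; C = (76970·4.890 + 3150·55.60)/80120 = 6.884 mg/L.

6.88 mg/L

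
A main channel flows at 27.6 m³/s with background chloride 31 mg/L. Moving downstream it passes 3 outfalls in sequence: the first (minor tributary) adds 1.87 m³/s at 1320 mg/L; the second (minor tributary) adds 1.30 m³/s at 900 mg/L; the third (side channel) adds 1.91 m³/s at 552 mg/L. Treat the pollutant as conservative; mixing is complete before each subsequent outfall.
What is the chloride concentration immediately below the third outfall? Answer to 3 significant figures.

170 mg/L

Outfall 1: combined Q = 29.47 m³/s; C = (27.60·31.00 + 1.870·1320)/29.47 = 112.8 mg/L.
Outfall 2: combined Q = 30.77 m³/s; C = (29.47·112.8 + 1.300·900.0)/30.77 = 146.1 mg/L.
Outfall 3: combined Q = 32.68 m³/s; C = (30.77·146.1 + 1.910·552.0)/32.68 = 169.8 mg/L.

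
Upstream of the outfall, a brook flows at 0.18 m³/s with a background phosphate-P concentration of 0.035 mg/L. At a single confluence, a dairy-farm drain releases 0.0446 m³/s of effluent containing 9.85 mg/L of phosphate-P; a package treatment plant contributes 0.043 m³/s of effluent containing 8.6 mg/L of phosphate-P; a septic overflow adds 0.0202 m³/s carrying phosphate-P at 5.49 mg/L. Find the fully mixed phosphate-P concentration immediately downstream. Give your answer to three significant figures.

3.22 mg/L

Conservation of mass: C = (0.1800·0.03500 + 0.04460·9.850 + 0.04300·8.600 + 0.02020·5.490) / 0.2878 = 0.9263/0.2878 = 3.219 mg/L.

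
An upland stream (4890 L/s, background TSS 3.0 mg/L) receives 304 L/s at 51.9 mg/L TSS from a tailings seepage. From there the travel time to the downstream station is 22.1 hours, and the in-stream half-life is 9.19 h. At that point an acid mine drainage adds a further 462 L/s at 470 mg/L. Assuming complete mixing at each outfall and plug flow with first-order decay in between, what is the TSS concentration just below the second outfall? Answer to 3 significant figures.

Conservation of mass: C = (4890·3.000 + 304.0·51.90) / 5194 = 30450/5194 = 5.862 mg/L; combined flow 5194 L/s.
Half-life 9.19 h → k = ln 2 / 9.19 = 0.07542 h⁻¹ = 1.810 d⁻¹.
First-order decay: C = 5.862·exp(−k·t) = 5.862·0.1888 = 1.107 mg/L.
At the second outfall, C = (5194·1.107 + 462.0·470.0) / (5194 + 462.0) = 39.41 mg/L.

39.4 mg/L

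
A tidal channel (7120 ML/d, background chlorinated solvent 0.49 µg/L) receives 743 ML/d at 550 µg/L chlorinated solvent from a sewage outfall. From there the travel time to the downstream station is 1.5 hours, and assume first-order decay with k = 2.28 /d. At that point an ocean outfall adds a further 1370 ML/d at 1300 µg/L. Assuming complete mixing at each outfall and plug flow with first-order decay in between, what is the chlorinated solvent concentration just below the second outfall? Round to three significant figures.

232 µg/L

Mixed concentration C = ΣQC/ΣQ = (7120·0.4900 + 743.0·550.0) / 7863 = 412100/7863 = 52.41 µg/L; combined flow 7863 ML/d.
Applying C = C₀e^(−kt): 52.41 × 0.8672 = 45.45 µg/L.
Second outfall: C = (7863·45.45 + 1370·1300)/9233 = 231.6 µg/L.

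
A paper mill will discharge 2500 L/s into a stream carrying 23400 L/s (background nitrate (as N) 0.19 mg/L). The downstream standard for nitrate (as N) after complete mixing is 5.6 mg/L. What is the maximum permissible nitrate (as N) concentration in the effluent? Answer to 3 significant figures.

At the limit, (Qr·Cr + Qe·Cₑ)/(Qr + Qe) = 5.6:
Cₑ = (25900·5.6 − 23400·0.1900) / 2500 = 56.24 mg/L.

56.2 mg/L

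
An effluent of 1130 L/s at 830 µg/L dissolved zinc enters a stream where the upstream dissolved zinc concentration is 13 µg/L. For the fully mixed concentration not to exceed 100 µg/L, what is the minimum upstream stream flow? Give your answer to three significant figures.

Set C_mix = 100: (Q·13.00 + 1130·830.0) / (Q + 1130) = 100
→ Q = 1130·(830.0 − 100)/(100 − 13.00) = 9482 L/s.

9480 L/s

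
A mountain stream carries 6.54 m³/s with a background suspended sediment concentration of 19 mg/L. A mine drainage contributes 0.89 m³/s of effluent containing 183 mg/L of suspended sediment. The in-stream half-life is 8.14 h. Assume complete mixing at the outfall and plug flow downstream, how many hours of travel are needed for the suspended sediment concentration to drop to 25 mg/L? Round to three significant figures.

5.11 h

After mixing, C = (6.540·19.00 + 0.8900·183.0) / 7.430 = 287.1/7.430 = 38.64 mg/L.
Half-life 8.14 h → k = ln 2 / 8.14 = 0.08515 h⁻¹ = 2.044 d⁻¹.
38.64·exp(−k·t) = 25 → t = ln(38.64/25)/k = 18410 s = 5.115 h.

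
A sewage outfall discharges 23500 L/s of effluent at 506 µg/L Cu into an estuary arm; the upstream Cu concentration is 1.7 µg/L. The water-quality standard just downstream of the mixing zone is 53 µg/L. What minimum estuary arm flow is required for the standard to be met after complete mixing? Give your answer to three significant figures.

Set C_mix = 53: (Q·1.700 + 23500·506.0) / (Q + 23500) = 53
→ Q = 23500·(506.0 − 53)/(53 − 1.700) = 207500 L/s.

208000 L/s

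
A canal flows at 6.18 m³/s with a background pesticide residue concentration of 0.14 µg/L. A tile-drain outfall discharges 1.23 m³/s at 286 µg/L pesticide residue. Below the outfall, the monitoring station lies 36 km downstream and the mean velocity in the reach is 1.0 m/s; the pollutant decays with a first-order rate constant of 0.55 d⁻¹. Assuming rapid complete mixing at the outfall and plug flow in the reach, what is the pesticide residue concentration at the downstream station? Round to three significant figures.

37.8 µg/L

Flow-weighted average: C = (6.180·0.1400 + 1.230·286.0) / 7.410 = 352.6/7.410 = 47.59 µg/L.
Travel time t = 36·1000 / 1.0 = 36000 s = 10.00 h.
First-order decay: C = 47.59·exp(−k·t) = 47.59·0.7952 = 37.84 µg/L.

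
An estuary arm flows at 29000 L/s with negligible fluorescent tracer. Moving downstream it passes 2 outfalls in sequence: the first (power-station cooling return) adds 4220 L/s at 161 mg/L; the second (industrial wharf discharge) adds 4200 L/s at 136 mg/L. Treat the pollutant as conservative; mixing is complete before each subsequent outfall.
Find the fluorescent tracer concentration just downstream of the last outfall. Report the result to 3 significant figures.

33.4 mg/L

Outfall 1: combined Q = 33220 L/s; C = (29000·0 + 4220·161.0)/33220 = 20.45 mg/L.
Outfall 2: combined Q = 37420 L/s; C = (33220·20.45 + 4200·136.0)/37420 = 33.42 mg/L.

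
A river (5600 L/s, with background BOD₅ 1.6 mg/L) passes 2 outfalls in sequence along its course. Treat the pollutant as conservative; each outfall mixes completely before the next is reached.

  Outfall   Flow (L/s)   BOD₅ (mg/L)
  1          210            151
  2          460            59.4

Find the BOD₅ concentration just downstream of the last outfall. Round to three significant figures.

Below outfall 1: Q → 5810 L/s, C = (5600·1.600 + 210.0·151.0)/5810 = 7.000 mg/L.
Below outfall 2: Q → 6270 L/s, C = (5810·7.000 + 460.0·59.40)/6270 = 10.84 mg/L.

10.8 mg/L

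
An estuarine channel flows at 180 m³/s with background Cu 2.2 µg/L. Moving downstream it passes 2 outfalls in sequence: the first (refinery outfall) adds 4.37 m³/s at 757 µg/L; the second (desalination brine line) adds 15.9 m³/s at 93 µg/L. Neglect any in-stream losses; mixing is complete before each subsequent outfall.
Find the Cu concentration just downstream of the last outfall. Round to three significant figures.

Below outfall 1: Q → 184.4 m³/s, C = (180.0·2.200 + 4.370·757.0)/184.4 = 20.09 µg/L.
Below outfall 2: Q → 200.3 m³/s, C = (184.4·20.09 + 15.90·93.00)/200.3 = 25.88 µg/L.

25.9 µg/L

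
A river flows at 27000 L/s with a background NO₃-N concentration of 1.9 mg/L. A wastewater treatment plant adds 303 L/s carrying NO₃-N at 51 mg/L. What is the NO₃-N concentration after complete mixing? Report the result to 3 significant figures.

2.44 mg/L

Conservation of mass: C = (27000·1.900 + 303.0·51.00) / 27300 = 66750/27300 = 2.445 mg/L.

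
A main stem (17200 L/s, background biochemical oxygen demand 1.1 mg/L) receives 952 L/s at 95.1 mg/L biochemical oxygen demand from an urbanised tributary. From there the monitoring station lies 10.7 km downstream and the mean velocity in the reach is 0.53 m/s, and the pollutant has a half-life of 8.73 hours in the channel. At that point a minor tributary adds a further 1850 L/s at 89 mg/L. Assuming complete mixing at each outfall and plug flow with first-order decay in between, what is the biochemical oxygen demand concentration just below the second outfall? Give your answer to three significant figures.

11.7 mg/L

Mass balance: C = (17200·1.100 + 952.0·95.10) / 18150 = 109500/18150 = 6.030 mg/L; combined flow 18150 L/s.
Travel time t = 10.7·1000 / 0.53 = 20190 s = 5.608 h.
Half-life 8.73 h → k = ln 2 / 8.73 = 0.07940 h⁻¹ = 1.906 d⁻¹.
First-order decay: C = 6.030·exp(−k·t) = 6.030·0.6407 = 3.863 mg/L.
At the second outfall, C = (18150·3.863 + 1850·89.00) / (18150 + 1850) = 11.74 mg/L.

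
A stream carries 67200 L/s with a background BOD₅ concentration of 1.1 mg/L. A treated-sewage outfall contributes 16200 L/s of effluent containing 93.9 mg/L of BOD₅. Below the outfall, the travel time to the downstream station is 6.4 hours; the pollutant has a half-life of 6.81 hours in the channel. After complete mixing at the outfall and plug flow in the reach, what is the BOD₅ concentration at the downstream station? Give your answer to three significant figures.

9.97 mg/L

After mixing, C = (67200·1.100 + 16200·93.90) / 83400 = 1595000/83400 = 19.13 mg/L.
Half-life 6.81 h → k = ln 2 / 6.81 = 0.1018 h⁻¹ = 2.443 d⁻¹.
Decay over the reach: 19.13·exp(−kt) = 19.13·0.5213 = 9.970 mg/L.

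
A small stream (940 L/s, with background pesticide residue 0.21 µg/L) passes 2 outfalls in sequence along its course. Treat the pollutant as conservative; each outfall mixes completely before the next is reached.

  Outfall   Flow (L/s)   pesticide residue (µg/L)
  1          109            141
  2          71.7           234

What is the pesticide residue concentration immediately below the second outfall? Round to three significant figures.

Outfall 1: combined Q = 1049 L/s; C = (940.0·0.2100 + 109.0·141.0)/1049 = 14.84 µg/L.
Outfall 2: combined Q = 1121 L/s; C = (1049·14.84 + 71.70·234.0)/1121 = 28.86 µg/L.

28.9 µg/L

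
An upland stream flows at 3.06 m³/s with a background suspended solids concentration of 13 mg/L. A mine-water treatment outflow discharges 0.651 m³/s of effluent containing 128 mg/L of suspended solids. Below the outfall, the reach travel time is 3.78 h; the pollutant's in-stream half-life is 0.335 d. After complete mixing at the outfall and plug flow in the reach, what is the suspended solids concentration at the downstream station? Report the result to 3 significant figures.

23.9 mg/L

Mass balance: C = (3.060·13.00 + 0.6510·128.0) / 3.711 = 123.1/3.711 = 33.17 mg/L.
Half-life 0.335 d → k = ln 2 / 0.335 = 2.069 d⁻¹.
Applying C = C₀e^(−kt): 33.17 × 0.7219 = 23.95 mg/L.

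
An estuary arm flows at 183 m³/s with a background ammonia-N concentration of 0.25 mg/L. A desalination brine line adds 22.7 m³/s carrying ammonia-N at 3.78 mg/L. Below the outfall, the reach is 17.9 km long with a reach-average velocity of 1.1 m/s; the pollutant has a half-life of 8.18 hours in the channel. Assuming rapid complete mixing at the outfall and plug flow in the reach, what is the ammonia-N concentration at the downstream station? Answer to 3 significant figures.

0.436 mg/L

Conservation of mass: C = (183.0·0.2500 + 22.70·3.780) / 205.7 = 131.6/205.7 = 0.6396 mg/L.
Travel time t = 17.9·1000 / 1.1 = 16270 s = 4.520 h.
Half-life 8.18 h → k = ln 2 / 8.18 = 0.08474 h⁻¹ = 2.034 d⁻¹.
First-order decay: C = 0.6396·exp(−k·t) = 0.6396·0.6818 = 0.4360 mg/L.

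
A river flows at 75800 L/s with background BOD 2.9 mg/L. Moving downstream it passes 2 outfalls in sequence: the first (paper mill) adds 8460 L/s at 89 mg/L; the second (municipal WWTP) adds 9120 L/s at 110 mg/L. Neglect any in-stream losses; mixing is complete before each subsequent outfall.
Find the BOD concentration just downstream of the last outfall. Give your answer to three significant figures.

Below outfall 1: Q → 84260 L/s, C = (75800·2.900 + 8460·89.00)/84260 = 11.54 mg/L.
Below outfall 2: Q → 93380 L/s, C = (84260·11.54 + 9120·110.0)/93380 = 21.16 mg/L.

21.2 mg/L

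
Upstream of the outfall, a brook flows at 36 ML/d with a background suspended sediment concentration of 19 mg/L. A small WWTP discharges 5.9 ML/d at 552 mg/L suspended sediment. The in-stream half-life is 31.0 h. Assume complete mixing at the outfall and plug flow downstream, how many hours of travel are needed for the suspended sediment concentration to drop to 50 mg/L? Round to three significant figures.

Flow-weighted average: C = (36.00·19.00 + 5.900·552.0) / 41.90 = 3941/41.90 = 94.05 mg/L.
Half-life 31.0 h → k = ln 2 / 31.0 = 0.02236 h⁻¹ = 0.5366 d⁻¹.
94.05·exp(−k·t) = 50 → t = ln(94.05/50)/k = 101700 s = 28.26 h.

28.3 h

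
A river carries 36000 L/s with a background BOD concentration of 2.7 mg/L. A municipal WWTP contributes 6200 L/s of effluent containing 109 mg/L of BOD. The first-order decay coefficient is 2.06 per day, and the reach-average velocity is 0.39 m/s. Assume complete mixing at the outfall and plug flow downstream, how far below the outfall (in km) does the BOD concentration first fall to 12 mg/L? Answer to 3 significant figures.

6.92 km

Conservation of mass: C = (36000·2.700 + 6200·109.0) / 42200 = 773000/42200 = 18.32 mg/L.
Set 18.32·exp(−k·t) = 12 → t = ln(18.32/12)/k = 17740 s = 4.928 h.
Distance = v·t = 0.39·17740 = 6918 m = 6.918 km.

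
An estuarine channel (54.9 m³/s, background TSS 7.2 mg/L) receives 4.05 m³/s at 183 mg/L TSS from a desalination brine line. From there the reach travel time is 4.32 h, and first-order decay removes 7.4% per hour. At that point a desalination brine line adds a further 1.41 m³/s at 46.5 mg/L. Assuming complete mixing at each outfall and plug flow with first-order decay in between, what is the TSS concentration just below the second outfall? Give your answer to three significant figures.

Mass balance: C = (54.90·7.200 + 4.050·183.0) / 58.95 = 1136/58.95 = 19.28 mg/L; combined flow 58.95 m³/s.
7.4%/h lost → k = −ln(1 − 0.074) = 0.07688 h⁻¹.
Applying C = C₀e^(−kt): 19.28 × 0.7174 = 13.83 mg/L.
At the second outfall, C = (58.95·13.83 + 1.410·46.50) / (58.95 + 1.410) = 14.59 mg/L.

14.6 mg/L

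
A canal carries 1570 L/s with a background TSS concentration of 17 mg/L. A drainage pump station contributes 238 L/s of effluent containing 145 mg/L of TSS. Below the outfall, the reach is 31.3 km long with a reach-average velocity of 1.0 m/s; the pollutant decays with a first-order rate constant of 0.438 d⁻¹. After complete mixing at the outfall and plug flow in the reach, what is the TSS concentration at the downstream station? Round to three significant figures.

28.9 mg/L

Flow-weighted average: C = (1570·17.00 + 238.0·145.0) / 1808 = 61200/1808 = 33.85 mg/L.
Travel time t = 31.3·1000 / 1.0 = 31300 s = 8.694 h.
After decay, C = 33.85 × e^(−kt) = 33.85 × 0.8533 = 28.88 mg/L.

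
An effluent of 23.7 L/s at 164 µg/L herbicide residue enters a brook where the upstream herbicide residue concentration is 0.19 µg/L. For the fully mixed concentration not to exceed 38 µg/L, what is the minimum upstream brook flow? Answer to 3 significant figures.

Set C_mix = 38: (Q·0.1900 + 23.70·164.0) / (Q + 23.70) = 38
→ Q = 23.70·(164.0 − 38)/(38 − 0.1900) = 78.98 L/s.

79.0 L/s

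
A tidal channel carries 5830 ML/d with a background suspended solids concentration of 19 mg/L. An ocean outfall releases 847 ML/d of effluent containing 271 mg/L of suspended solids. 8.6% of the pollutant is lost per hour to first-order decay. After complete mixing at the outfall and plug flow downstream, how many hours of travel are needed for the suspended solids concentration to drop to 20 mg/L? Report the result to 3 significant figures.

Conservation of mass: C = (5830·19.00 + 847.0·271.0) / 6677 = 340300/6677 = 50.97 mg/L.
8.6%/h lost → k = −ln(1 − 0.086) = 0.08992 h⁻¹.
50.97·exp(−k·t) = 20 → t = ln(50.97/20)/k = 37450 s = 10.40 h.

10.4 h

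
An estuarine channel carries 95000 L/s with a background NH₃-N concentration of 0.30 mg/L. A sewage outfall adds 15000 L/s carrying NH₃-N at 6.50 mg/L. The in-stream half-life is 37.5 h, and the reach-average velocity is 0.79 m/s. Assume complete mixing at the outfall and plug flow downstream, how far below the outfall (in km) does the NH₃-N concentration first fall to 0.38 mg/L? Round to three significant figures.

Conservation of mass: C = (95000·0.3000 + 15000·6.500) / 110000 = 126000/110000 = 1.145 mg/L.
Half-life 37.5 h → k = ln 2 / 37.5 = 0.01848 h⁻¹ = 0.4436 d⁻¹.
Set 1.145·exp(−k·t) = 0.38 → t = ln(1.145/0.38)/k = 214900 s = 59.69 h.
Distance = v·t = 0.79·214900 = 169800 m = 169.8 km.

170 km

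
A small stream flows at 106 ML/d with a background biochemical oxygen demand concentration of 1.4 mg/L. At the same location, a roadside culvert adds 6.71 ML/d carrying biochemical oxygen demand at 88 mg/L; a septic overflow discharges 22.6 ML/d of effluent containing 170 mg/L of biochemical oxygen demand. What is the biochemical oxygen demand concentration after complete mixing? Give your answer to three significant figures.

Conservation of mass: C = (106.0·1.400 + 6.710·88.00 + 22.60·170.0) / 135.3 = 4581/135.3 = 33.85 mg/L.

33.9 mg/L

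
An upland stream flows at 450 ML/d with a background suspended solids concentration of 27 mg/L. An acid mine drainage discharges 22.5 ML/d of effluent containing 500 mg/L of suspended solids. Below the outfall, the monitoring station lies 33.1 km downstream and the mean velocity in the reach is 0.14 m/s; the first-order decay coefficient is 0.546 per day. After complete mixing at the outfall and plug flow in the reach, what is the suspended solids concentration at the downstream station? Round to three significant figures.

11.1 mg/L

After mixing, C = (450.0·27.00 + 22.50·500.0) / 472.5 = 23400/472.5 = 49.52 mg/L.
Travel time t = 33.1·1000 / 0.14 = 236400 s = 65.67 h.
After decay, C = 49.52 × e^(−kt) = 49.52 × 0.2245 = 11.12 mg/L.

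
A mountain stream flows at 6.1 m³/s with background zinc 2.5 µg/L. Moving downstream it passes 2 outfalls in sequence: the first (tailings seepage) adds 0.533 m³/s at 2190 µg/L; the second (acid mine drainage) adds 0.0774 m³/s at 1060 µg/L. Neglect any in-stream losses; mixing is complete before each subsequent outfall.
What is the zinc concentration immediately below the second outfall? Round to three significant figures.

188 µg/L

Outfall 1: combined Q = 6.633 m³/s; C = (6.100·2.500 + 0.5330·2190)/6.633 = 178.3 µg/L.
Outfall 2: combined Q = 6.710 m³/s; C = (6.633·178.3 + 0.07740·1060)/6.710 = 188.4 µg/L.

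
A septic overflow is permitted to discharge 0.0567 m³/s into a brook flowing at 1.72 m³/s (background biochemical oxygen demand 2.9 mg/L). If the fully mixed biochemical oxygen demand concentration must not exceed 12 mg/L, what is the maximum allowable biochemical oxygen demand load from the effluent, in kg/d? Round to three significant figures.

Mass balance at the limit: 1.720·2.900 + 0.05670·Cₑ = 1.777·12 → Cₑ = 288.0 mg/L.
Load = 0.05670 m³/s × 288.0 g/m³ × 86 400 s/d = 1411 kg/d.

1410 kg/d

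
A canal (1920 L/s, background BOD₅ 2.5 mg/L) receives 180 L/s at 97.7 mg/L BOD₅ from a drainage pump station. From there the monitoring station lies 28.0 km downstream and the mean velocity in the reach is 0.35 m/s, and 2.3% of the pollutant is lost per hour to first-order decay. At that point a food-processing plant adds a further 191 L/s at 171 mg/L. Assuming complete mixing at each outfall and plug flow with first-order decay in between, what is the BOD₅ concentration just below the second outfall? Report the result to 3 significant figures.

Flow-weighted average: C = (1920·2.500 + 180.0·97.70) / 2100 = 22390/2100 = 10.66 mg/L; combined flow 2100 L/s.
Travel time t = 28.0·1000 / 0.35 = 80000 s = 22.22 h.
2.3%/h lost → k = −ln(1 − 0.023) = 0.02327 h⁻¹.
First-order decay: C = 10.66·exp(−k·t) = 10.66·0.5963 = 6.356 mg/L.
Second outfall: C = (2100·6.356 + 191.0·171.0)/2291 = 20.08 mg/L.

20.1 mg/L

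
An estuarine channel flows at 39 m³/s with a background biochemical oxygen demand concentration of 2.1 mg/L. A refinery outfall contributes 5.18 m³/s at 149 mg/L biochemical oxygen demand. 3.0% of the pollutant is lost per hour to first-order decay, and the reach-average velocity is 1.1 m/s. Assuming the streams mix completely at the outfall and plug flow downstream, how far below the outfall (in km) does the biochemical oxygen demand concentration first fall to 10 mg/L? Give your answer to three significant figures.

85.6 km

Conservation of mass: C = (39.00·2.100 + 5.180·149.0) / 44.18 = 853.7/44.18 = 19.32 mg/L.
3.0%/h lost → k = −ln(1 − 0.03) = 0.03046 h⁻¹.
Set 19.32·exp(−k·t) = 10 → t = ln(19.32/10)/k = 77860 s = 21.63 h.
Distance = v·t = 1.1·77860 = 85640 m = 85.64 km.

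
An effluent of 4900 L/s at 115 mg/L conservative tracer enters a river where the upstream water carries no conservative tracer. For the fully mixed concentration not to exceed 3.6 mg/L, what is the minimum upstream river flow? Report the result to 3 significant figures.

152000 L/s

Set C_mix = 3.6: (Q·0 + 4900·115.0) / (Q + 4900) = 3.6
→ Q = 4900·(115.0 − 3.6)/(3.6 − 0) = 151600 L/s.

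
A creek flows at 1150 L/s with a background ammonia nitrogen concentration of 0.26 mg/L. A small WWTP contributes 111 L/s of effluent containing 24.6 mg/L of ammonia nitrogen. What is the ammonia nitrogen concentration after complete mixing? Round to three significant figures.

Conservation of mass: C = (1150·0.2600 + 111.0·24.60) / 1261 = 3030/1261 = 2.403 mg/L.

2.40 mg/L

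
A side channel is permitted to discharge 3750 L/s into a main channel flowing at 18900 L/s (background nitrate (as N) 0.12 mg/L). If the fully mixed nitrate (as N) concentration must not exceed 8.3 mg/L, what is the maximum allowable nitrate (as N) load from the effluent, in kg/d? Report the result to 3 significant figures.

Mass balance at the limit: 18900·0.1200 + 3750·Cₑ = 22650·8.3 → Cₑ = 49.53 mg/L.
3750 L/s = 3.750 m³/s. Load = 3.750 m³/s × 49.53 g/m³ × 86 400 s/d = 16050 kg/d.

16000 kg/d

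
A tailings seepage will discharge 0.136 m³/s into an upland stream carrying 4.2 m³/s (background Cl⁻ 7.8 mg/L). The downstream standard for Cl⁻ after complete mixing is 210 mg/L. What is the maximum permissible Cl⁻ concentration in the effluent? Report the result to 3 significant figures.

6450 mg/L

At the limit, (Qr·Cr + Qe·Cₑ)/(Qr + Qe) = 210:
Cₑ = (4.336·210 − 4.200·7.800) / 0.1360 = 6454 mg/L.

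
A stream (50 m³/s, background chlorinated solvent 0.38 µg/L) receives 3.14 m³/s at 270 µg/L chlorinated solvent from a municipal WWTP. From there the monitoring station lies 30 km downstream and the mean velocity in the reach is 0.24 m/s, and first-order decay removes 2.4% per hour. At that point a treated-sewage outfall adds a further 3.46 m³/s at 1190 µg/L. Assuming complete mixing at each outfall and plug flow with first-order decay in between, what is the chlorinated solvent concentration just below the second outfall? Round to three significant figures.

Flow-weighted average: C = (50.00·0.3800 + 3.140·270.0) / 53.14 = 866.8/53.14 = 16.31 µg/L; combined flow 53.14 m³/s.
Travel time t = 30·1000 / 0.24 = 125000 s = 34.72 h.
2.4%/h lost → k = −ln(1 − 0.024) = 0.02429 h⁻¹.
Decay over the reach: 16.31·exp(−kt) = 16.31·0.4302 = 7.017 µg/L.
At the second outfall, C = (53.14·7.017 + 3.460·1190) / (53.14 + 3.460) = 79.33 µg/L.

79.3 µg/L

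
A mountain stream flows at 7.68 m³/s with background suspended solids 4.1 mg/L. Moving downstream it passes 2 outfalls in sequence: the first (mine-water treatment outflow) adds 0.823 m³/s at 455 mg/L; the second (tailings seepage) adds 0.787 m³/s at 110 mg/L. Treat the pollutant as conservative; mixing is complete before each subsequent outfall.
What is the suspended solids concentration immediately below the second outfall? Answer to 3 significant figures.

53.0 mg/L

After outfall 1: Q = 7.680 + 0.8230 = 8.503 m³/s; C = (7.680·4.100 + 0.8230·455.0)/8.503 = 47.74 mg/L.
After outfall 2: Q = 8.503 + 0.7870 = 9.290 m³/s; C = (8.503·47.74 + 0.7870·110.0)/9.290 = 53.02 mg/L.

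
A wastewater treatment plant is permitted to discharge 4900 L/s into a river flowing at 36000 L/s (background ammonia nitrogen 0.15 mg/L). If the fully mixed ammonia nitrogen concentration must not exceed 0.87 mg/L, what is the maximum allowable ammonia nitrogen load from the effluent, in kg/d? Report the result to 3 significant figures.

2610 kg/d

Mass balance at the limit: 36000·0.1500 + 4900·Cₑ = 40900·0.87 → Cₑ = 6.160 mg/L.
4900 L/s = 4.900 m³/s. Load = 4.900 m³/s × 6.160 g/m³ × 86 400 s/d = 2608 kg/d.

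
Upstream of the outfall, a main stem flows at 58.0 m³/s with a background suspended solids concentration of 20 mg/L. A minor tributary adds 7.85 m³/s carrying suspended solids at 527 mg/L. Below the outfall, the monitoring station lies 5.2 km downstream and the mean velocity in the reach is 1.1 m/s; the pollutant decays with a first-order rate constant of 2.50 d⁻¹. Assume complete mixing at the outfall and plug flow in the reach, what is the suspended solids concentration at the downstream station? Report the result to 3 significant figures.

Flow-weighted average: C = (58.00·20.00 + 7.850·527.0) / 65.85 = 5297/65.85 = 80.44 mg/L.
Travel time t = 5.2·1000 / 1.1 = 4727 s = 1.313 h.
First-order decay: C = 80.44·exp(−k·t) = 80.44·0.8722 = 70.16 mg/L.

70.2 mg/L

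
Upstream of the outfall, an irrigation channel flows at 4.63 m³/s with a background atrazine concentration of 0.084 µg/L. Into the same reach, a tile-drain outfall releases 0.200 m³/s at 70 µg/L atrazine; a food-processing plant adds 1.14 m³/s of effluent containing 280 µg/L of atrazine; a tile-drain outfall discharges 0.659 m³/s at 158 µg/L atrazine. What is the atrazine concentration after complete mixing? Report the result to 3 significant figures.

Mixed concentration C = ΣQC/ΣQ = (4.630·0.08400 + 0.2000·70.00 + 1.140·280.0 + 0.6590·158.0) / 6.629 = 437.7/6.629 = 66.03 µg/L.

66.0 µg/L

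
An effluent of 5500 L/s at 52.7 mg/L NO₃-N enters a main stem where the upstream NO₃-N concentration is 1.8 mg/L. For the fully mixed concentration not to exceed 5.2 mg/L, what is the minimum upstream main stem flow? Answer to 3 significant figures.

Set C_mix = 5.2: (Q·1.800 + 5500·52.70) / (Q + 5500) = 5.2
→ Q = 5500·(52.70 − 5.2)/(5.2 − 1.800) = 76840 L/s.

76800 L/s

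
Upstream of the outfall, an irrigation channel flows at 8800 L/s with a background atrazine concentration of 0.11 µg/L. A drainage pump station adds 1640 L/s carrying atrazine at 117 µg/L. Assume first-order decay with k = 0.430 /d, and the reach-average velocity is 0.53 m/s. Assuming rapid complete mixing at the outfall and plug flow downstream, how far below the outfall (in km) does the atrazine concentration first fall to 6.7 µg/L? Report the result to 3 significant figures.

Flow-weighted average: C = (8800·0.1100 + 1640·117.0) / 10440 = 192800/10440 = 18.47 µg/L.
Set 18.47·exp(−k·t) = 6.7 → t = ln(18.47/6.7)/k = 203800 s = 56.60 h.
Distance = v·t = 0.53·203800 = 108000 m = 108.0 km.

108 km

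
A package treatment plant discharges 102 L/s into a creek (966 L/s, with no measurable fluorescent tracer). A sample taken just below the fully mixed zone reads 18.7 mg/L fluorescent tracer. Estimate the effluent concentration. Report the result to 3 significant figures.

196 mg/L

Mass balance: 966.0·0 + 102.0·Cₑ = 1068·18.70
→ Cₑ = (1068·18.70 − 966.0·0) / 102.0 = 195.8 mg/L.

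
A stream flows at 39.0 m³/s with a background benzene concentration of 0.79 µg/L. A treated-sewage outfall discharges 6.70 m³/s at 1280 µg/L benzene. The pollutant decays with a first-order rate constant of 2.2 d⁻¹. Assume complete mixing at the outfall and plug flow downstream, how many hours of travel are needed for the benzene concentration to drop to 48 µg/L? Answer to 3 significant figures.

Mixed concentration C = ΣQC/ΣQ = (39.00·0.7900 + 6.700·1280) / 45.70 = 8607/45.70 = 188.3 µg/L.
188.3·exp(−k·t) = 48 → t = ln(188.3/48)/k = 53690 s = 14.91 h.

14.9 h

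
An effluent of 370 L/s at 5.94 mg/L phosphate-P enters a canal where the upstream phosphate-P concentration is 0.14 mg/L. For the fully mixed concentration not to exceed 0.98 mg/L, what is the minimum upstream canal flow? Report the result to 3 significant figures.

2180 L/s

Set C_mix = 0.98: (Q·0.1400 + 370.0·5.940) / (Q + 370.0) = 0.98
→ Q = 370.0·(5.940 − 0.98)/(0.98 − 0.1400) = 2185 L/s.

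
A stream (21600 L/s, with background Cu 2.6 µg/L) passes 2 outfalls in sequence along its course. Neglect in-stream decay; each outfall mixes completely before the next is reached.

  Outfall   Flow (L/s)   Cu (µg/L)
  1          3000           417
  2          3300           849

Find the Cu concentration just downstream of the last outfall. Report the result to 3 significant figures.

Outfall 1: combined Q = 24600 L/s; C = (21600·2.600 + 3000·417.0)/24600 = 53.14 µg/L.
Outfall 2: combined Q = 27900 L/s; C = (24600·53.14 + 3300·849.0)/27900 = 147.3 µg/L.

147 µg/L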